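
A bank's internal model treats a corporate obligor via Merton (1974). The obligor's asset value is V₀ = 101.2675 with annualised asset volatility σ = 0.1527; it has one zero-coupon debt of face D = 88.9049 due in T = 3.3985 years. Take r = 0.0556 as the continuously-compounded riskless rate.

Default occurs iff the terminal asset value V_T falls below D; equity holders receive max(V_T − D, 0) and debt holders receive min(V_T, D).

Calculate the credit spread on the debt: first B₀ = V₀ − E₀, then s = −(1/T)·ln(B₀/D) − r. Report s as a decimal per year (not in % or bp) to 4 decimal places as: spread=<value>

Equity is a call on the firm's assets struck at D = 88.9049:
d₁ = [ln(V₀/D) + (r + σ²/2)T] / (σ√T)
   = [ln(101.2675/88.9049) + (0.0556 + 0.5·0.1527²)·3.3985] / (0.1527·√3.3985)
   = [0.130198 + 0.228579] / 0.281503 = 1.274505
d₂ = d₁ − σ√T = 1.274505 − 0.281503 = 0.993003
N(d₁) = 0.898758,  N(d₂) = 0.839646,  e^(−rT) = 0.827822
E₀ = V₀·N(d₁) − D·e^(−rT)·N(d₂)
   = 101.2675·0.898758 − 88.9049·0.827822·0.839646 = 29.219160
B₀ = V₀ − E₀ = 101.2675 − 29.219160 = 72.048340
spread = −(1/T)·ln(B₀/D) − r = −(1/3.3985)·ln(72.048340/88.9049) − 0.0556 = 0.00625964

spread=0.0063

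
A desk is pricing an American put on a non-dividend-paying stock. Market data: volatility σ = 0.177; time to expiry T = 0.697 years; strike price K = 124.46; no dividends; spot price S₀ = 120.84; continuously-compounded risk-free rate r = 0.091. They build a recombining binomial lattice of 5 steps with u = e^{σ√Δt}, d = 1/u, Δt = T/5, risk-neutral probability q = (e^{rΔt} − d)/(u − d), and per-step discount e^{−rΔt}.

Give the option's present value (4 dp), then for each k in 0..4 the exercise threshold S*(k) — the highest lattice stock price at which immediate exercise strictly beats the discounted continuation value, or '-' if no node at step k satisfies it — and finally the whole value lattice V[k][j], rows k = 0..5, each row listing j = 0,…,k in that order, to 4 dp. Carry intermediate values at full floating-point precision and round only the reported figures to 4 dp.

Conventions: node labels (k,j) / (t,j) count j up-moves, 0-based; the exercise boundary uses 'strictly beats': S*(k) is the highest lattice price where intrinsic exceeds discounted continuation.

price = 6.3544
boundary = - 113.1124 105.8790 113.1124 105.8790
tree:
6.3544
11.3476 2.8785
18.5810 5.8235 0.8093
25.3519 11.3476 1.9515 0.0000
31.6897 18.5810 4.7059 0.0000 0.0000
37.6223 25.3519 11.3476 0.0000 0.0000 0.0000

Δt=0.13940, u=1.06832, d=0.93605, q=0.58000, disc=e^(-rΔt)=0.98739
k=5 terminal: V=max(K-S,0) → 37.6223 25.3519 11.3476 0.0000 0.0000 0.0000
k=4: j=0 S=92.7703 intr=31.6897 cont=30.1209 V=31.6897[EX]; j=1 S=105.8790 intr=18.5810 cont=17.0122 V=18.5810[EX]; j=2 S=120.8400 intr=3.6200 cont=4.7059 V=4.7059[hold]; j=3 S=137.9150 intr=0.0000 cont=0.0000 V=0.0000[hold]; j=4 S=157.4028 intr=0.0000 cont=0.0000 V=0.0000[hold]  S*(4)=105.8790
k=3: j=0 S=99.1081 intr=25.3519 cont=23.7830 V=25.3519[EX]; j=1 S=113.1124 intr=11.3476 cont=10.4006 V=11.3476[EX]; j=2 S=129.0955 intr=0.0000 cont=1.9515 V=1.9515[hold]; j=3 S=147.3371 intr=0.0000 cont=0.0000 V=0.0000[hold]  S*(3)=113.1124
k=2: j=0 S=105.8790 intr=18.5810 cont=17.0122 V=18.5810[EX]; j=1 S=120.8400 intr=3.6200 cont=5.8235 V=5.8235[hold]; j=2 S=137.9150 intr=0.0000 cont=0.8093 V=0.8093[hold]  S*(2)=105.8790
k=1: j=0 S=113.1124 intr=11.3476 cont=11.0407 V=11.3476[EX]; j=1 S=129.0955 intr=0.0000 cont=2.8785 V=2.8785[hold]  S*(1)=113.1124
k=0: j=0 S=120.8400 intr=3.6200 cont=6.3544 V=6.3544[hold]  S*(0)=-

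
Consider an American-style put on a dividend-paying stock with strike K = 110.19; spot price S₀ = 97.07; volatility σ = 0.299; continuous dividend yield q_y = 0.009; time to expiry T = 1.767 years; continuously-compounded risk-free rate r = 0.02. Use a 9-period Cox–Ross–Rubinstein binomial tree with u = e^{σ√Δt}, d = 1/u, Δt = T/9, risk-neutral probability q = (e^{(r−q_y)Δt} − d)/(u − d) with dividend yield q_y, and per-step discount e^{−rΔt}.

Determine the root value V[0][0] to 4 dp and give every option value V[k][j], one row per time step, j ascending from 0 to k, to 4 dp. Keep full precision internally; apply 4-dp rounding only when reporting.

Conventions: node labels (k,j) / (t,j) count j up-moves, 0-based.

Δt=0.19633, u=1.14166, d=0.87592, q=0.47506, disc=e^(-rΔt)=0.99608
k=9 terminal: V=max(K-S,0) → 80.7291 71.7909 60.1409 44.9563 25.1649 0.0000 0.0000 0.0000 0.0000 0.0000
k=8: j=0 S=33.6344 intr=76.5556 cont=76.1832 V=76.5556[EX]; j=1 S=43.8388 intr=66.3512 cont=65.9967 V=66.3512[EX]; j=2 S=57.1392 intr=53.0508 cont=52.7198 V=53.0508[EX]; j=3 S=74.4748 intr=35.7152 cont=35.4148 V=35.7152[EX]; j=4 S=97.0700 intr=13.1200 cont=13.1582 V=13.1582[hold]; j=5 S=126.5204 intr=0.0000 cont=0.0000 V=0.0000[hold]; j=6 S=164.9058 intr=0.0000 cont=0.0000 V=0.0000[hold]; j=7 S=214.9370 intr=0.0000 cont=0.0000 V=0.0000[hold]; j=8 S=280.1474 intr=0.0000 cont=0.0000 V=0.0000[hold]
k=7: j=0 S=38.3991 intr=71.7909 cont=71.4269 V=71.7909[EX]; j=1 S=50.0491 intr=60.1409 cont=59.7974 V=60.1409[EX]; j=2 S=65.2337 intr=44.9563 cont=44.6396 V=44.9563[EX]; j=3 S=85.0251 intr=25.1649 cont=24.9012 V=25.1649[EX]; j=4 S=110.8212 intr=0.0000 cont=6.8802 V=6.8802[hold]; j=5 S=144.4435 intr=0.0000 cont=0.0000 V=0.0000[hold]; j=6 S=188.2667 intr=0.0000 cont=0.0000 V=0.0000[hold]; j=7 S=245.3855 intr=0.0000 cont=0.0000 V=0.0000[hold]
k=6: j=0 S=43.8388 intr=66.3512 cont=65.9967 V=66.3512[EX]; j=1 S=57.1392 intr=53.0508 cont=52.7198 V=53.0508[EX]; j=2 S=74.4748 intr=35.7152 cont=35.4148 V=35.7152[EX]; j=3 S=97.0700 intr=13.1200 cont=16.4139 V=16.4139[hold]; j=4 S=126.5204 intr=0.0000 cont=3.5975 V=3.5975[hold]; j=5 S=164.9058 intr=0.0000 cont=0.0000 V=0.0000[hold]; j=6 S=214.9370 intr=0.0000 cont=0.0000 V=0.0000[hold]
k=5: j=0 S=50.0491 intr=60.1409 cont=59.7974 V=60.1409[EX]; j=1 S=65.2337 intr=44.9563 cont=44.6396 V=44.9563[EX]; j=2 S=85.0251 intr=25.1649 cont=26.4418 V=26.4418[hold]; j=3 S=110.8212 intr=0.0000 cont=10.2849 V=10.2849[hold]; j=4 S=144.4435 intr=0.0000 cont=1.8811 V=1.8811[hold]; j=5 S=188.2667 intr=0.0000 cont=0.0000 V=0.0000[hold]
k=4: j=0 S=57.1392 intr=53.0508 cont=52.7198 V=53.0508[EX]; j=1 S=74.4748 intr=35.7152 cont=36.0191 V=36.0191[hold]; j=2 S=97.0700 intr=13.1200 cont=18.6927 V=18.6927[hold]; j=3 S=126.5204 intr=0.0000 cont=6.2679 V=6.2679[hold]; j=4 S=164.9058 intr=0.0000 cont=0.9836 V=0.9836[hold]
k=3: j=0 S=65.2337 intr=44.9563 cont=44.7835 V=44.9563[EX]; j=1 S=85.0251 intr=25.1649 cont=27.6791 V=27.6791[hold]; j=2 S=110.8212 intr=0.0000 cont=12.7400 V=12.7400[hold]; j=3 S=144.4435 intr=0.0000 cont=3.7428 V=3.7428[hold]
k=2: j=0 S=74.4748 intr=35.7152 cont=36.6045 V=36.6045[hold]; j=1 S=97.0700 intr=13.1200 cont=20.5014 V=20.5014[hold]; j=2 S=126.5204 intr=0.0000 cont=8.4326 V=8.4326[hold]
k=1: j=0 S=85.0251 intr=25.1649 cont=28.8411 V=28.8411[hold]; j=1 S=110.8212 intr=0.0000 cont=14.7101 V=14.7101[hold]
k=0: j=0 S=97.0700 intr=13.1200 cont=22.0412 V=22.0412[hold]

price = 22.0412
tree:
22.0412
28.8411 14.7101
36.6045 20.5014 8.4326
44.9563 27.6791 12.7400 3.7428
53.0508 36.0191 18.6927 6.2679 0.9836
60.1409 44.9563 26.4418 10.2849 1.8811 0.0000
66.3512 53.0508 35.7152 16.4139 3.5975 0.0000 0.0000
71.7909 60.1409 44.9563 25.1649 6.8802 0.0000 0.0000 0.0000
76.5556 66.3512 53.0508 35.7152 13.1582 0.0000 0.0000 0.0000 0.0000
80.7291 71.7909 60.1409 44.9563 25.1649 0.0000 0.0000 0.0000 0.0000 0.0000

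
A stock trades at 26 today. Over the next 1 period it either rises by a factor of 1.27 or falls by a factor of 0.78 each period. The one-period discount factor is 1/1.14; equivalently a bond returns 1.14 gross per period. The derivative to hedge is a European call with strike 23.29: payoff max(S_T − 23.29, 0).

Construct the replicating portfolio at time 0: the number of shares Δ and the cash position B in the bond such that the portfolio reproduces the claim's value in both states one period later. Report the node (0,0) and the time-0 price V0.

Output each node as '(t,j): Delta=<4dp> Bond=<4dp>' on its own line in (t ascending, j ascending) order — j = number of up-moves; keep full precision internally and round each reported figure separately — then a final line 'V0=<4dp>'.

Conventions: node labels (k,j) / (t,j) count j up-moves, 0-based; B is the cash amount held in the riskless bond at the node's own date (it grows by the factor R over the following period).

(0,0): Delta=0.7637 Bond=-13.5865
V0=6.2707

Under the risk-neutral measure, an up-move has probability p* = (R−d)/(u−d) = 0.7347 and values discount at R = 1.14.
Payoffs at expiry: V(1,0)=0.0000, V(1,1)=9.7300
(0,0): S=26.0000. Δ = (V_up−V_dn)/(S_up−S_dn) = (9.7300−0.0000)/(33.0200−20.2800) = 0.7637. V = [p*·9.7300 + (1−p*)·0.0000]/1.14 = 6.2707. B = V − Δ·S = -13.5865.
Sanity check at the root: Δ(0,0)·S0 + B(0,0) reproduces V0 = 6.2707.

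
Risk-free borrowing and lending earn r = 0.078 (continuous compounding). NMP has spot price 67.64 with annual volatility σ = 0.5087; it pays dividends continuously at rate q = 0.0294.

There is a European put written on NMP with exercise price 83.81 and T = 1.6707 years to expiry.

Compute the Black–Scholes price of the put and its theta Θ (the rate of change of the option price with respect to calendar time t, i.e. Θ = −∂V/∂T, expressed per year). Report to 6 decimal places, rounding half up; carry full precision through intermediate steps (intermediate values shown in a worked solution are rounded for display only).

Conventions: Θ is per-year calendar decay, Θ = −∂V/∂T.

price = 22.710451
Θ = -1.836303

σ√T = 0.5087·√1.6707 = 0.657523
d₁ = (ln(S/K) + (r−q+σ²/2)T) / (σ√T) = (ln(67.64/83.81) + (0.078−0.0294+0.5087²/2)·1.6707) / 0.657523 = (-0.214353 + 0.297364) / 0.657523 = 0.126249
d₂ = d₁ − σ√T = 0.126249 − 0.657523 = -0.531274
e^{−rT} = 0.877819
e^{−qT} = 0.952068
N(−d₁) = 0.449767,  N(−d₂) = 0.702386
Put price V = K·e^{−rT}·N(−d₂) − S·e^{−qT}·N(−d₁) = 51.674531 − 28.964080 = 22.710451
φ(d₁) = (1/√(2π))·e^{−d₁²/2} = 0.395776
Θ = −S·e^{−qT}·φ(d₁)·σ/(2√T) − q·S·e^{−qT}·N(−d₁) + r·K·e^{−rT}·N(−d₂) = −5.015372 − 0.851544 + 4.030613 = -1.836303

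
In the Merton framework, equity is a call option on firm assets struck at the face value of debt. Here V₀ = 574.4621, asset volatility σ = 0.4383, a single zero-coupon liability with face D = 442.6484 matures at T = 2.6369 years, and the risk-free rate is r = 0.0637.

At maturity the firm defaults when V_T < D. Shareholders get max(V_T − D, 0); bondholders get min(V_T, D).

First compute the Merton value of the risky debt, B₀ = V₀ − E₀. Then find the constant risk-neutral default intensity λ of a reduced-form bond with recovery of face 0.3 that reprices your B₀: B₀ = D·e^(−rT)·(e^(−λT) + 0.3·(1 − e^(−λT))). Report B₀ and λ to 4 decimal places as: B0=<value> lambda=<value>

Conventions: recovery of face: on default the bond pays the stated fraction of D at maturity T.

With assets at 574.4621 and a single debt payment of 442.6484 at 2.6369 years:
d₁ = [ln(V₀/D) + (r + σ²/2)T] / (σ√T)
   = [ln(574.4621/442.6484) + (0.0637 + 0.5·0.4383²)·2.6369] / (0.4383·√2.6369)
   = [0.260658 + 0.421254] / 0.711735 = 0.958099
d₂ = d₁ − σ√T = 0.958099 − 0.711735 = 0.246364
N(d₁) = 0.830993,  N(d₂) = 0.597300,  e^(−rT) = 0.845379
E₀ = V₀·N(d₁) − D·e^(−rT)·N(d₂)
   = 574.4621·0.830993 − 442.6484·0.845379·0.597300 = 253.861425
B₀ = V₀ − E₀ = 574.4621 − 253.861425 = 320.600675
e^(−λT) = (B₀·e^(rT)/D − 0.3)/(1 − 0.3) = (320.6007·1.182902/442.6484 − 0.3)/0.7 = 0.79535751
λ = −ln(0.79535751)/2.6369 = 0.086831

B0=320.6007 lambda=0.0868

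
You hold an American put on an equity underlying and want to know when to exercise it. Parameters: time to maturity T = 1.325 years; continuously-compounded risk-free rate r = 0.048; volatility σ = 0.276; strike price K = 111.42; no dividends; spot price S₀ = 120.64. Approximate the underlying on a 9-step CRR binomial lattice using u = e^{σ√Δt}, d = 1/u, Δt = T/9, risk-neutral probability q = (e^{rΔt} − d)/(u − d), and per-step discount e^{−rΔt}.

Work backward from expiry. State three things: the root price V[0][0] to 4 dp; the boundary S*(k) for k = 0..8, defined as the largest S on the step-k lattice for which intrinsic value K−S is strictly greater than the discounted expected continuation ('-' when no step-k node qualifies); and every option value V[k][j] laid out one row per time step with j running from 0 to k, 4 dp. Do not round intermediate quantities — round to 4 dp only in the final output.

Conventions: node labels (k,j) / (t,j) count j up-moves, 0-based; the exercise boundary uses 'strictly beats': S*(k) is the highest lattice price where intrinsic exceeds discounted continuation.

price = 8.1041
boundary = - - - - 78.9813 87.8044 78.9813 87.8044 97.6130
tree:
8.1041
12.0037 4.4251
17.2884 7.0323 1.9516
24.1131 10.8932 3.3759 0.5937
32.4387 16.3538 5.7352 1.1288 0.0816
40.3752 23.6156 9.5203 2.1343 0.1667 0.0000
47.5141 32.4387 15.3240 4.0095 0.3406 0.0000 0.0000
53.9357 40.3752 23.6156 7.4746 0.6956 0.0000 0.0000 0.0000
59.7121 47.5141 32.4387 13.8070 1.4210 0.0000 0.0000 0.0000 0.0000
64.9080 53.9357 40.3752 23.6156 2.9026 0.0000 0.0000 0.0000 0.0000 0.0000

params: Δt=0.14722 u=1.11171 d=0.89951 q=0.50697 e^(-rΔt)=0.99296
t_9 payoffs: 64.9080 53.9357 40.3752 23.6156 2.9026 0.0000 0.0000 0.0000 0.0000 0.0000
t_8: node(8,0) S=51.7079 payoff=59.7121 vs cont=58.9275 → 59.7121 [stop]  node(8,1) S=63.9059 payoff=47.5141 vs cont=46.7295 → 47.5141 [stop]  node(8,2) S=78.9813 payoff=32.4387 vs cont=31.6541 → 32.4387 [stop]  node(8,3) S=97.6130 payoff=13.8070 vs cont=13.0224 → 13.8070 [stop]  node(8,4) S=120.6400 payoff=0.0000 vs cont=1.4210 → 1.4210 [wait]  node(8,5) S=149.0990 payoff=0.0000 vs cont=0.0000 → 0.0000 [wait]  node(8,6) S=184.2716 payoff=0.0000 vs cont=0.0000 → 0.0000 [wait]  node(8,7) S=227.7414 payoff=0.0000 vs cont=0.0000 → 0.0000 [wait]  node(8,8) S=281.4657 payoff=0.0000 vs cont=0.0000 → 0.0000 [wait]  ⇒ S*(8)=97.6130
t_7: node(7,0) S=57.4843 payoff=53.9357 vs cont=53.1511 → 53.9357 [stop]  node(7,1) S=71.0448 payoff=40.3752 vs cont=39.5906 → 40.3752 [stop]  node(7,2) S=87.8044 payoff=23.6156 vs cont=22.8311 → 23.6156 [stop]  node(7,3) S=108.5174 payoff=2.9026 vs cont=7.4746 → 7.4746 [wait]  node(7,4) S=134.1168 payoff=0.0000 vs cont=0.6956 → 0.6956 [wait]  node(7,5) S=165.7550 payoff=0.0000 vs cont=0.0000 → 0.0000 [wait]  node(7,6) S=204.8567 payoff=0.0000 vs cont=0.0000 → 0.0000 [wait]  node(7,7) S=253.1825 payoff=0.0000 vs cont=0.0000 → 0.0000 [wait]  ⇒ S*(7)=87.8044
t_6: node(6,0) S=63.9059 payoff=47.5141 vs cont=46.7295 → 47.5141 [stop]  node(6,1) S=78.9813 payoff=32.4387 vs cont=31.6541 → 32.4387 [stop]  node(6,2) S=97.6130 payoff=13.8070 vs cont=15.3240 → 15.3240 [wait]  node(6,3) S=120.6400 payoff=0.0000 vs cont=4.0095 → 4.0095 [wait]  node(6,4) S=149.0990 payoff=0.0000 vs cont=0.3406 → 0.3406 [wait]  node(6,5) S=184.2716 payoff=0.0000 vs cont=0.0000 → 0.0000 [wait]  node(6,6) S=227.7414 payoff=0.0000 vs cont=0.0000 → 0.0000 [wait]  ⇒ S*(6)=78.9813
t_5: node(5,0) S=71.0448 payoff=40.3752 vs cont=39.5906 → 40.3752 [stop]  node(5,1) S=87.8044 payoff=23.6156 vs cont=23.5947 → 23.6156 [stop]  node(5,2) S=108.5174 payoff=2.9026 vs cont=9.5203 → 9.5203 [wait]  node(5,3) S=134.1168 payoff=0.0000 vs cont=2.1343 → 2.1343 [wait]  node(5,4) S=165.7550 payoff=0.0000 vs cont=0.1667 → 0.1667 [wait]  node(5,5) S=204.8567 payoff=0.0000 vs cont=0.0000 → 0.0000 [wait]  ⇒ S*(5)=87.8044
t_4: node(4,0) S=78.9813 payoff=32.4387 vs cont=31.6541 → 32.4387 [stop]  node(4,1) S=97.6130 payoff=13.8070 vs cont=16.3538 → 16.3538 [wait]  node(4,2) S=120.6400 payoff=0.0000 vs cont=5.7352 → 5.7352 [wait]  node(4,3) S=149.0990 payoff=0.0000 vs cont=1.1288 → 1.1288 [wait]  node(4,4) S=184.2716 payoff=0.0000 vs cont=0.0816 → 0.0816 [wait]  ⇒ S*(4)=78.9813
t_3: node(3,0) S=87.8044 payoff=23.6156 vs cont=24.1131 → 24.1131 [wait]  node(3,1) S=108.5174 payoff=2.9026 vs cont=10.8932 → 10.8932 [wait]  node(3,2) S=134.1168 payoff=0.0000 vs cont=3.3759 → 3.3759 [wait]  node(3,3) S=165.7550 payoff=0.0000 vs cont=0.5937 → 0.5937 [wait]  ⇒ S*(3)=-
t_2: node(2,0) S=97.6130 payoff=13.8070 vs cont=17.2884 → 17.2884 [wait]  node(2,1) S=120.6400 payoff=0.0000 vs cont=7.0323 → 7.0323 [wait]  node(2,2) S=149.0990 payoff=0.0000 vs cont=1.9516 → 1.9516 [wait]  ⇒ S*(2)=-
t_1: node(1,0) S=108.5174 payoff=2.9026 vs cont=12.0037 → 12.0037 [wait]  node(1,1) S=134.1168 payoff=0.0000 vs cont=4.4251 → 4.4251 [wait]  ⇒ S*(1)=-
t_0: node(0,0) S=120.6400 payoff=0.0000 vs cont=8.1041 → 8.1041 [wait]  ⇒ S*(0)=-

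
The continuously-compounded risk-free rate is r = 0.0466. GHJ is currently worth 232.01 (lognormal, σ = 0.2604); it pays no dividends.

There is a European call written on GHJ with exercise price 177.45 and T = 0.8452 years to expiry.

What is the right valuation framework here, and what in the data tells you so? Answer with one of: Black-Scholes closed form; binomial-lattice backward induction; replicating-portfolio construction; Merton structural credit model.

framework: Black-Scholes closed form

Key observation: the strike-177.45 call on GHJ is European-exercise on a continuously-modelled lognormal underlying, so its value is a single closed-form evaluation.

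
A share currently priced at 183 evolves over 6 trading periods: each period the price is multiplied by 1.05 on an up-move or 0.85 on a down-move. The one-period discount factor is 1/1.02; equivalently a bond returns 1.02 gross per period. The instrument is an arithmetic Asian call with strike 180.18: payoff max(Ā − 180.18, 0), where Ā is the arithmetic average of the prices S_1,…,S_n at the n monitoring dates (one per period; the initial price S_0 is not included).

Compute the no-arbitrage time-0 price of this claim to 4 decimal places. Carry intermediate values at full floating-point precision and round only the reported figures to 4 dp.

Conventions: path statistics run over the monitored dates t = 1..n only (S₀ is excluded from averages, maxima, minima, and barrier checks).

No-arbitrage gives p* = (R−d)/(u−d) = 0.8500: enumerate every path, weight its payoff by its p*-probability, and discount by R^6.
Enumerate all 2^6 = 64 price paths (U = up ×1.05, D = down ×0.85); each path with k up-moves has probability p*^k·(1−p*)^(6−k).
DDDDDD: Ā=107.6493, payoff=0.0000, prob=0.000011
UDDDDD: Ā=132.9786, payoff=0.0000, prob=0.000065
DUDDDD: Ā=126.8786, payoff=0.0000, prob=0.000065
UUDDDD: Ā=156.7324, payoff=0.0000, prob=0.000366
DDUDDD: Ā=121.6936, payoff=0.0000, prob=0.000065
UDUDDD: Ā=150.3274, payoff=0.0000, prob=0.000366
DUUDDD: Ā=144.2274, payoff=0.0000, prob=0.000366
UUUDDD: Ā=178.1632, payoff=0.0000, prob=0.002073
DDDUDD: Ā=117.2863, payoff=0.0000, prob=0.000065
UDDUDD: Ā=144.8831, payoff=0.0000, prob=0.000366
DUDUDD: Ā=138.7831, payoff=0.0000, prob=0.000366
UUDUDD: Ā=171.4380, payoff=0.0000, prob=0.002073
DDUUDD: Ā=133.5981, payoff=0.0000, prob=0.000366
UDUUDD: Ā=165.0330, payoff=0.0000, prob=0.002073
DUUUDD: Ā=158.9330, payoff=0.0000, prob=0.002073
UUUUDD: Ā=196.3290, payoff=16.1490, prob=0.011745
DDDDUD: Ā=113.5402, payoff=0.0000, prob=0.000065
UDDDUD: Ā=140.2555, payoff=0.0000, prob=0.000366
DUDDUD: Ā=134.1555, payoff=0.0000, prob=0.000366
UUDDUD: Ā=165.7215, payoff=0.0000, prob=0.002073
DDUDUD: Ā=128.9705, payoff=0.0000, prob=0.000366
UDUDUD: Ā=159.3165, payoff=0.0000, prob=0.002073
DUUDUD: Ā=153.2165, payoff=0.0000, prob=0.002073
UUUDUD: Ā=189.2674, payoff=9.0874, prob=0.011745
DDDUUD: Ā=124.5632, payoff=0.0000, prob=0.000366
UDDUUD: Ā=153.8722, payoff=0.0000, prob=0.002073
DUDUUD: Ā=147.7722, payoff=0.0000, prob=0.002073
UUDUUD: Ā=182.5422, payoff=2.3622, prob=0.011745
DDUUUD: Ā=142.5872, payoff=0.0000, prob=0.002073
UDUUUD: Ā=176.1372, payoff=0.0000, prob=0.011745
DUUUUD: Ā=170.0372, payoff=0.0000, prob=0.011745
UUUUUD: Ā=210.0459, payoff=29.8659, prob=0.066556
DDDDDU: Ā=110.3559, payoff=0.0000, prob=0.000065
UDDDDU: Ā=136.3220, payoff=0.0000, prob=0.000366
DUDDDU: Ā=130.2220, payoff=0.0000, prob=0.000366
UUDDDU: Ā=160.8625, payoff=0.0000, prob=0.002073
DDUDDU: Ā=125.0370, payoff=0.0000, prob=0.000366
UDUDDU: Ā=154.4575, payoff=0.0000, prob=0.002073
DUUDDU: Ā=148.3575, payoff=0.0000, prob=0.002073
UUUDDU: Ā=183.2652, payoff=3.0852, prob=0.011745
DDDUDU: Ā=120.6298, payoff=0.0000, prob=0.000366
UDDUDU: Ā=149.0133, payoff=0.0000, prob=0.002073
DUDUDU: Ā=142.9133, payoff=0.0000, prob=0.002073
UUDUDU: Ā=176.5399, payoff=0.0000, prob=0.011745
DDUUDU: Ā=137.7283, payoff=0.0000, prob=0.002073
UDUUDU: Ā=170.1349, payoff=0.0000, prob=0.011745
DUUUDU: Ā=164.0349, payoff=0.0000, prob=0.011745
UUUUDU: Ā=202.6314, payoff=22.4514, prob=0.066556
DDDDUU: Ā=116.8836, payoff=0.0000, prob=0.000366
UDDDUU: Ā=144.3856, payoff=0.0000, prob=0.002073
DUDDUU: Ā=138.2856, payoff=0.0000, prob=0.002073
UUDDUU: Ā=170.8234, payoff=0.0000, prob=0.011745
DDUDUU: Ā=133.1006, payoff=0.0000, prob=0.002073
UDUDUU: Ā=164.4184, payoff=0.0000, prob=0.011745
DUUDUU: Ā=158.3184, payoff=0.0000, prob=0.011745
UUUDUU: Ā=195.5698, payoff=15.3898, prob=0.066556
DDDUUU: Ā=128.6934, payoff=0.0000, prob=0.002073
UDDUUU: Ā=158.9742, payoff=0.0000, prob=0.011745
DUDUUU: Ā=152.8742, payoff=0.0000, prob=0.011745
UUDUUU: Ā=188.8446, payoff=8.6646, prob=0.066556
DDUUUU: Ā=147.6892, payoff=0.0000, prob=0.011745
UDUUUU: Ā=182.4396, payoff=2.2596, prob=0.066556
DUUUUU: Ā=176.3396, payoff=0.0000, prob=0.066556
UUUUUU: Ā=217.8313, payoff=37.6513, prob=0.377150
Price = Σ prob·payoff / R^6 = 19.793908 / 1.126162 = 17.5764

price = 17.5764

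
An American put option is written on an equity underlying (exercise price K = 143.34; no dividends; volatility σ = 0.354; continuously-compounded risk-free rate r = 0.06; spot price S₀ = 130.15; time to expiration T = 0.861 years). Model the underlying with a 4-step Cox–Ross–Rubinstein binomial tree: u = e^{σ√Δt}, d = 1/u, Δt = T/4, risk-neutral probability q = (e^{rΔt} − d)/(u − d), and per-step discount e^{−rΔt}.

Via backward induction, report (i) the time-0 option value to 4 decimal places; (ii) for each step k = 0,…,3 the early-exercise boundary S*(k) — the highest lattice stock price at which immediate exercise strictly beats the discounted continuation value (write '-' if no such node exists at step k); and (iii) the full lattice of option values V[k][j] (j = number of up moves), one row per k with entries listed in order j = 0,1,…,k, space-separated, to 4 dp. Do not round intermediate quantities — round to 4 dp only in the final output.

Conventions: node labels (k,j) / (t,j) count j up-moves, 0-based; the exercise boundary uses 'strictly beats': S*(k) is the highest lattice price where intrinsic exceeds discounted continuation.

Δt=0.21525  u=1.17850  d=0.84854  q=0.49843  discount=0.98717
step 4 (expiry): payoffs max(K−S,0) = 75.8666 49.6295 13.1900 0.0000 0.0000
step 3: (k=3,j=0): S=79.5171, K−S=63.8229, hold=61.9836 ⇒ V=63.8229 exercise | (k=3,j=1): S=110.4374, K−S=32.9026, hold=31.0632 ⇒ V=32.9026 exercise | (k=3,j=2): S=153.3812, K−S=0.0000, hold=6.5308 ⇒ V=6.5308 continue | (k=3,j=3): S=213.0236, K−S=0.0000, hold=0.0000 ⇒ V=0.0000 continue  boundary S*=110.4374
step 2: (k=2,j=0): S=93.7105, K−S=49.6295, hold=47.7901 ⇒ V=49.6295 exercise | (k=2,j=1): S=130.1500, K−S=13.1900, hold=19.5046 ⇒ V=19.5046 continue | (k=2,j=2): S=180.7590, K−S=0.0000, hold=3.2337 ⇒ V=3.2337 continue  boundary S*=93.7105
step 1: (k=1,j=0): S=110.4374, K−S=32.9026, hold=34.1702 ⇒ V=34.1702 continue | (k=1,j=1): S=153.3812, K−S=0.0000, hold=11.2485 ⇒ V=11.2485 continue  boundary S*=-
step 0: (k=0,j=0): S=130.1500, K−S=13.1900, hold=22.4535 ⇒ V=22.4535 continue  boundary S*=-

price = 22.4535
boundary = - - 93.7105 110.4374
tree:
22.4535
34.1702 11.2485
49.6295 19.5046 3.2337
63.8229 32.9026 6.5308 0.0000
75.8666 49.6295 13.1900 0.0000 0.0000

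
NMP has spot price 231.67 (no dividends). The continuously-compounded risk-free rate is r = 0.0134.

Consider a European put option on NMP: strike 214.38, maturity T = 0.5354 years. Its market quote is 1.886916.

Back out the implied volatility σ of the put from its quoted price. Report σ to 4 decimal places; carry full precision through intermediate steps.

sigma = 0.1237

At σ = 0.1237 the Black–Scholes value reproduces the quote:
σ√T = 0.1237·√0.5354 = 0.090513
d₁ = (ln(S/K) + (r+σ²/2)T) / (σ√T) = (ln(231.67/214.38) + (0.0134+0.1237²/2)·0.5354) / 0.090513 = (0.077564 + 0.011271) / 0.090513 = 0.981460
d₂ = d₁ − σ√T = 0.981460 − 0.090513 = 0.890947
e^{−rT} = 0.992851
N(−d₁) = 0.163183,  N(−d₂) = 0.186479
V = K·e^{−rT}·N(−d₂) − S·N(−d₁) = 39.691539 − 37.804624 = 1.886916 (the quoted price), and the Black–Scholes price is strictly increasing in σ, so σ is unique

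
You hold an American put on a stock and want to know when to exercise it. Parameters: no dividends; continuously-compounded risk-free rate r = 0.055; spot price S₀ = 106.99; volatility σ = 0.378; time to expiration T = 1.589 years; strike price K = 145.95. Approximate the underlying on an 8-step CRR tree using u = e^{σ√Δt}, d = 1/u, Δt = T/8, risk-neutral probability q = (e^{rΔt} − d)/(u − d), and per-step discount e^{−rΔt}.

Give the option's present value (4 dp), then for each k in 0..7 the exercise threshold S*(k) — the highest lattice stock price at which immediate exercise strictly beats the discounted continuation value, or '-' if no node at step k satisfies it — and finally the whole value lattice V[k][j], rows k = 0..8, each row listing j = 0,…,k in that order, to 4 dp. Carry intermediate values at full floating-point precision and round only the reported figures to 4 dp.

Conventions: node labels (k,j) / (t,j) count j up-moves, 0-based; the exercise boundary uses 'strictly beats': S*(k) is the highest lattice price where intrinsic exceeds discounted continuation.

price = 42.2919
boundary = - 90.4024 76.3865 90.4024 76.3865 90.4024 106.9900 90.4024
tree:
42.2919
55.5476 29.4661
69.5635 41.2104 17.9234
81.4064 55.5476 27.2366 8.6482
91.4131 69.5635 39.8530 14.7379 2.5145
99.8685 81.4064 55.5476 24.4385 4.9888 0.0000
107.0129 91.4131 69.5635 38.9600 9.8978 0.0000 0.0000
113.0497 99.8685 81.4064 55.5476 19.6371 0.0000 0.0000 0.0000
118.1505 107.0129 91.4131 69.5635 38.9600 0.0000 0.0000 0.0000 0.0000

Δt=0.19862, u=1.18349, d=0.84496, q=0.49043, disc=e^(-rΔt)=0.98914
k=8 terminal: V=max(K-S,0) → 118.1505 107.0129 91.4131 69.5635 38.9600 0.0000 0.0000 0.0000 0.0000
k=7: j=0 S=32.9003 intr=113.0497 cont=111.4639 V=113.0497[EX]; j=1 S=46.0815 intr=99.8685 cont=98.2827 V=99.8685[EX]; j=2 S=64.5436 intr=81.4064 cont=79.8206 V=81.4064[EX]; j=3 S=90.4024 intr=55.5476 cont=53.9619 V=55.5476[EX]; j=4 S=126.6212 intr=19.3288 cont=19.6371 V=19.6371[hold]; j=5 S=177.3507 intr=0.0000 cont=0.0000 V=0.0000[hold]; j=6 S=248.4045 intr=0.0000 cont=0.0000 V=0.0000[hold]; j=7 S=347.9253 intr=0.0000 cont=0.0000 V=0.0000[hold]  S*(7)=90.4024
k=6: j=0 S=38.9371 intr=107.0129 cont=105.4272 V=107.0129[EX]; j=1 S=54.5369 intr=91.4131 cont=89.8274 V=91.4131[EX]; j=2 S=76.3865 intr=69.5635 cont=67.9778 V=69.5635[EX]; j=3 S=106.9900 intr=38.9600 cont=37.5238 V=38.9600[EX]; j=4 S=149.8545 intr=0.0000 cont=9.8978 V=9.8978[hold]; j=5 S=209.8922 intr=0.0000 cont=0.0000 V=0.0000[hold]; j=6 S=293.9834 intr=0.0000 cont=0.0000 V=0.0000[hold]  S*(6)=106.9900
k=5: j=0 S=46.0815 intr=99.8685 cont=98.2827 V=99.8685[EX]; j=1 S=64.5436 intr=81.4064 cont=79.8206 V=81.4064[EX]; j=2 S=90.4024 intr=55.5476 cont=53.9619 V=55.5476[EX]; j=3 S=126.6212 intr=19.3288 cont=24.4385 V=24.4385[hold]; j=4 S=177.3507 intr=0.0000 cont=4.9888 V=4.9888[hold]; j=5 S=248.4045 intr=0.0000 cont=0.0000 V=0.0000[hold]  S*(5)=90.4024
k=4: j=0 S=54.5369 intr=91.4131 cont=89.8274 V=91.4131[EX]; j=1 S=76.3865 intr=69.5635 cont=67.9778 V=69.5635[EX]; j=2 S=106.9900 intr=38.9600 cont=39.8530 V=39.8530[hold]; j=3 S=149.8545 intr=0.0000 cont=14.7379 V=14.7379[hold]; j=4 S=209.8922 intr=0.0000 cont=2.5145 V=2.5145[hold]  S*(4)=76.3865
k=3: j=0 S=64.5436 intr=81.4064 cont=79.8206 V=81.4064[EX]; j=1 S=90.4024 intr=55.5476 cont=54.3951 V=55.5476[EX]; j=2 S=126.6212 intr=19.3288 cont=27.2366 V=27.2366[hold]; j=3 S=177.3507 intr=0.0000 cont=8.6482 V=8.6482[hold]  S*(3)=90.4024
k=2: j=0 S=76.3865 intr=69.5635 cont=67.9778 V=69.5635[EX]; j=1 S=106.9900 intr=38.9600 cont=41.2104 V=41.2104[hold]; j=2 S=149.8545 intr=0.0000 cont=17.9234 V=17.9234[hold]  S*(2)=76.3865
k=1: j=0 S=90.4024 intr=55.5476 cont=55.0535 V=55.5476[EX]; j=1 S=126.6212 intr=19.3288 cont=29.4661 V=29.4661[hold]  S*(1)=90.4024
k=0: j=0 S=106.9900 intr=38.9600 cont=42.2919 V=42.2919[hold]  S*(0)=-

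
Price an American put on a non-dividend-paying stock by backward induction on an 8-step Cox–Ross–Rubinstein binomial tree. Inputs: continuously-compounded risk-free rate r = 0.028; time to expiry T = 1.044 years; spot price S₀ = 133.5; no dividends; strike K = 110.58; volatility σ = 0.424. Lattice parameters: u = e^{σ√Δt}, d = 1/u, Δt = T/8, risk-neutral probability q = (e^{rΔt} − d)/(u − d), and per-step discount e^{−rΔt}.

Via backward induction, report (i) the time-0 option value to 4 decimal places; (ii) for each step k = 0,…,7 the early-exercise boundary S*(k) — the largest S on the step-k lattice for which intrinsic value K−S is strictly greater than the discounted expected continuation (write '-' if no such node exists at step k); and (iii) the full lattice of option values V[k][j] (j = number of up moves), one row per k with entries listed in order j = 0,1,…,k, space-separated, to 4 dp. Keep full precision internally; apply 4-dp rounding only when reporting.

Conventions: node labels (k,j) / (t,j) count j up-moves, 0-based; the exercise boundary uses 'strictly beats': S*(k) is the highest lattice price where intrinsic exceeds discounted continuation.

params: Δt=0.13050 u=1.16552 d=0.85798 q=0.47369 e^(-rΔt)=0.99635
t_8 payoffs: 71.3772 57.3253 38.2365 12.3056 0.0000 0.0000 0.0000 0.0000 0.0000
t_7: node(7,0) S=45.6918 payoff=64.8882 vs cont=64.4849 → 64.8882 [stop]  node(7,1) S=62.0696 payoff=48.5104 vs cont=48.1071 → 48.5104 [stop]  node(7,2) S=84.3179 payoff=26.2621 vs cont=25.8588 → 26.2621 [stop]  node(7,3) S=114.5409 payoff=0.0000 vs cont=6.4530 → 6.4530 [wait]  node(7,4) S=155.5972 payoff=0.0000 vs cont=0.0000 → 0.0000 [wait]  node(7,5) S=211.3697 payoff=0.0000 vs cont=0.0000 → 0.0000 [wait]  node(7,6) S=287.1334 payoff=0.0000 vs cont=0.0000 → 0.0000 [wait]  node(7,7) S=390.0539 payoff=0.0000 vs cont=0.0000 → 0.0000 [wait]  ⇒ S*(7)=84.3179
t_6: node(6,0) S=53.2547 payoff=57.3253 vs cont=56.9219 → 57.3253 [stop]  node(6,1) S=72.3435 payoff=38.2365 vs cont=37.8332 → 38.2365 [stop]  node(6,2) S=98.2744 payoff=12.3056 vs cont=16.8173 → 16.8173 [wait]  node(6,3) S=133.5000 payoff=0.0000 vs cont=3.3839 → 3.3839 [wait]  node(6,4) S=181.3520 payoff=0.0000 vs cont=0.0000 → 0.0000 [wait]  node(6,5) S=246.3560 payoff=0.0000 vs cont=0.0000 → 0.0000 [wait]  node(6,6) S=334.6603 payoff=0.0000 vs cont=0.0000 → 0.0000 [wait]  ⇒ S*(6)=72.3435
t_5: node(5,0) S=62.0696 payoff=48.5104 vs cont=48.1071 → 48.5104 [stop]  node(5,1) S=84.3179 payoff=26.2621 vs cont=27.9881 → 27.9881 [wait]  node(5,2) S=114.5409 payoff=0.0000 vs cont=10.4159 → 10.4159 [wait]  node(5,3) S=155.5972 payoff=0.0000 vs cont=1.7745 → 1.7745 [wait]  node(5,4) S=211.3697 payoff=0.0000 vs cont=0.0000 → 0.0000 [wait]  node(5,5) S=287.1334 payoff=0.0000 vs cont=0.0000 → 0.0000 [wait]  ⇒ S*(5)=62.0696
t_4: node(4,0) S=72.3435 payoff=38.2365 vs cont=38.6478 → 38.6478 [wait]  node(4,1) S=98.2744 payoff=12.3056 vs cont=19.5927 → 19.5927 [wait]  node(4,2) S=133.5000 payoff=0.0000 vs cont=6.2996 → 6.2996 [wait]  node(4,3) S=181.3520 payoff=0.0000 vs cont=0.9305 → 0.9305 [wait]  node(4,4) S=246.3560 payoff=0.0000 vs cont=0.0000 → 0.0000 [wait]  ⇒ S*(4)=-
t_3: node(3,0) S=84.3179 payoff=26.2621 vs cont=29.5136 → 29.5136 [wait]  node(3,1) S=114.5409 payoff=0.0000 vs cont=13.2474 → 13.2474 [wait]  node(3,2) S=155.5972 payoff=0.0000 vs cont=3.7426 → 3.7426 [wait]  node(3,3) S=211.3697 payoff=0.0000 vs cont=0.4880 → 0.4880 [wait]  ⇒ S*(3)=-
t_2: node(2,0) S=98.2744 payoff=12.3056 vs cont=21.7290 → 21.7290 [wait]  node(2,1) S=133.5000 payoff=0.0000 vs cont=8.7132 → 8.7132 [wait]  node(2,2) S=181.3520 payoff=0.0000 vs cont=2.1929 → 2.1929 [wait]  ⇒ S*(2)=-
t_1: node(1,0) S=114.5409 payoff=0.0000 vs cont=15.5069 → 15.5069 [wait]  node(1,1) S=155.5972 payoff=0.0000 vs cont=5.6041 → 5.6041 [wait]  ⇒ S*(1)=-
t_0: node(0,0) S=133.5000 payoff=0.0000 vs cont=10.7766 → 10.7766 [wait]  ⇒ S*(0)=-

price = 10.7766
boundary = - - - - - 62.0696 72.3435 84.3179
tree:
10.7766
15.5069 5.6041
21.7290 8.7132 2.1929
29.5136 13.2474 3.7426 0.4880
38.6478 19.5927 6.2996 0.9305 0.0000
48.5104 27.9881 10.4159 1.7745 0.0000 0.0000
57.3253 38.2365 16.8173 3.3839 0.0000 0.0000 0.0000
64.8882 48.5104 26.2621 6.4530 0.0000 0.0000 0.0000 0.0000
71.3772 57.3253 38.2365 12.3056 0.0000 0.0000 0.0000 0.0000 0.0000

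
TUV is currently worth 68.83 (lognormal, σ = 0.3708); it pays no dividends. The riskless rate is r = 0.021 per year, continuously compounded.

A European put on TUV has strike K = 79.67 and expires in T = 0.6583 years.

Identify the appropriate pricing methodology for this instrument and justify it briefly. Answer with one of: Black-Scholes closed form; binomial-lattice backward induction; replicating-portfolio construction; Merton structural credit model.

Key observation: the instrument is a plain European put (strike 79.67) on a lognormal asset; the exact continuous-time formula applies directly.

framework: Black-Scholes closed form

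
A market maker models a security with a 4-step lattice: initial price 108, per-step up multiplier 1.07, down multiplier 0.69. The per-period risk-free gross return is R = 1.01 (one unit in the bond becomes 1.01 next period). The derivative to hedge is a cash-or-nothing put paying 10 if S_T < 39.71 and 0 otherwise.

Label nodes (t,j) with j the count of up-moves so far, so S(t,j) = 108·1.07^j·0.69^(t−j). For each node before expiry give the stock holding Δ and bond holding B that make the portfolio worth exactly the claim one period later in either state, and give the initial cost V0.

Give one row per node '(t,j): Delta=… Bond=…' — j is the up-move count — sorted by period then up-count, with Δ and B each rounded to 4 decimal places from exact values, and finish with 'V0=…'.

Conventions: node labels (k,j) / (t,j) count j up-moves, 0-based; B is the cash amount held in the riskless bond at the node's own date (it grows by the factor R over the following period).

(0,0): Delta=-0.0149 Bond=1.7421
(1,0): Delta=-0.0921 Bond=7.5097
(1,1): Delta=-0.0056 Bond=0.6814
(2,0): Delta=-0.4267 Bond=24.7925
(2,1): Delta=-0.0516 Bond=4.3584
(2,2): Delta=0.0000 Bond=0.0000
(3,0): Delta=0.0000 Bond=9.9010
(3,1): Delta=-0.4783 Bond=27.8791
(3,2): Delta=0.0000 Bond=0.0000
(3,3): Delta=0.0000 Bond=0.0000
V0=0.1334

Under the risk-neutral measure, an up-move has probability p* = (R−d)/(u−d) = 0.8421 and values discount at R = 1.01.
Expiry values: V(4,0)=10.0000, V(4,1)=10.0000, V(4,2)=0.0000, V(4,3)=0.0000, V(4,4)=0.0000
  t=3,j=0: stock 35.4790 → up 37.9625 (V=10.0000), down 24.4805 (V=10.0000). Price 9.9010; hedge Δ=0.0000, bond B=9.9010.
  t=3,j=1: stock 55.0181 → up 58.8694 (V=0.0000), down 37.9625 (V=10.0000). Price 1.5633; hedge Δ=-0.4783, bond B=27.8791.
  t=3,j=2: stock 85.3179 → up 91.2902 (V=0.0000), down 58.8694 (V=0.0000). Price 0.0000; hedge Δ=0.0000, bond B=0.0000.
  t=3,j=3: stock 132.3046 → up 141.5660 (V=0.0000), down 91.2902 (V=0.0000). Price 0.0000; hedge Δ=0.0000, bond B=0.0000.
  t=2,j=0: stock 51.4188 → up 55.0181 (V=1.5633), down 35.4790 (V=9.9010). Price 2.8513; hedge Δ=-0.4267, bond B=24.7925.
  t=2,j=1: stock 79.7364 → up 85.3179 (V=0.0000), down 55.0181 (V=1.5633). Price 0.2444; hedge Δ=-0.0516, bond B=4.3584.
  t=2,j=2: stock 123.6492 → up 132.3046 (V=0.0000), down 85.3179 (V=0.0000). Price 0.0000; hedge Δ=0.0000, bond B=0.0000.
  t=1,j=0: stock 74.5200 → up 79.7364 (V=0.2444), down 51.4188 (V=2.8513). Price 0.6495; hedge Δ=-0.0921, bond B=7.5097.
  t=1,j=1: stock 115.5600 → up 123.6492 (V=0.0000), down 79.7364 (V=0.2444). Price 0.0382; hedge Δ=-0.0056, bond B=0.6814.
  t=0,j=0: stock 108.0000 → up 115.5600 (V=0.0382), down 74.5200 (V=0.6495). Price 0.1334; hedge Δ=-0.0149, bond B=1.7421.
Sanity check at the root: Δ(0,0)·S0 + B(0,0) reproduces V0 = 0.1334.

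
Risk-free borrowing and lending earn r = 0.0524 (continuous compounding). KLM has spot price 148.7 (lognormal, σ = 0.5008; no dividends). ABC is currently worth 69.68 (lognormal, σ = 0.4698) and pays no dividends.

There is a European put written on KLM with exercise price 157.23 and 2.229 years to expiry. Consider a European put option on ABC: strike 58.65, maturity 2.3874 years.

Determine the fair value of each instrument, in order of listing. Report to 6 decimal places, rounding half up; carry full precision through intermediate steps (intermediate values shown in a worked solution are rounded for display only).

price(KLM put K=157.23) = 37.792348
price(ABC put K=58.65) = 9.591546

[KLM put K=157.23]
σ√T = 0.5008·√2.229 = 0.747686
d₁ = (ln(S/K) + (r+σ²/2)T) / (σ√T) = (ln(148.7/157.23) + (0.0524+0.5008²/2)·2.229) / 0.747686 = (-0.055779 + 0.396317) / 0.747686 = 0.455456
d₂ = d₁ − σ√T = 0.455456 − 0.747686 = -0.292230
e^{−rT} = 0.889763
N(−d₁) = 0.324391,  N(−d₂) = 0.614945
price = K·e^{−rT}·N(−d₂) − S·N(−d₁) = 86.029238 − 48.236890 = 37.792348
[ABC put K=58.65]
σ√T = 0.4698·√2.3874 = 0.725898
d₁ = (ln(S/K) + (r+σ²/2)T) / (σ√T) = (ln(69.68/58.65) + (0.0524+0.4698²/2)·2.3874) / 0.725898 = (0.172326 + 0.388564) / 0.725898 = 0.772684
d₂ = d₁ − σ√T = 0.772684 − 0.725898 = 0.046786
e^{−rT} = 0.882409
N(−d₁) = 0.219855,  N(−d₂) = 0.481342
price = K·e^{−rT}·N(−d₂) − S·N(−d₁) = 24.911031 − 15.319485 = 9.591546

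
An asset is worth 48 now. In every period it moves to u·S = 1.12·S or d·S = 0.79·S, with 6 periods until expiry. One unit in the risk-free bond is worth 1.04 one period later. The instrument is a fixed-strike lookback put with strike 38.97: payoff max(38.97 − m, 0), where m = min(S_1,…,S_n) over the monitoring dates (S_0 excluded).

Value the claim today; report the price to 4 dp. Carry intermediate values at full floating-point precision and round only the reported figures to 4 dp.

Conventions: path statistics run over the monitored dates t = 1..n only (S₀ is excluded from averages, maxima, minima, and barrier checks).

price = 1.7374

With p* = (R−d)/(u−d) = 0.7576, sum probability × payoff across the paths and divide by R^6.
Enumerate all 2^6 = 64 price paths (U = up ×1.12, D = down ×0.79); each path with k up-moves has probability p*^k·(1−p*)^(6−k).
DDDDDD: m=11.6682, payoff=27.3018, prob=0.000203
UDDDDD: m=16.5423, payoff=22.4277, prob=0.000634
DUDDDD: m=16.5423, payoff=22.4277, prob=0.000634
UUDDDD: m=23.4523, payoff=15.5177, prob=0.001982
DDUDDD: m=16.5423, payoff=22.4277, prob=0.000634
UDUDDD: m=23.4523, payoff=15.5177, prob=0.001982
DUUDDD: m=23.4523, payoff=15.5177, prob=0.001982
UUUDDD: m=33.2488, payoff=5.7212, prob=0.006195
DDDUDD: m=16.5423, payoff=22.4277, prob=0.000634
UDDUDD: m=23.4523, payoff=15.5177, prob=0.001982
DUDUDD: m=23.4523, payoff=15.5177, prob=0.001982
UUDUDD: m=33.2488, payoff=5.7212, prob=0.006195
DDUUDD: m=23.4523, payoff=15.5177, prob=0.001982
UDUUDD: m=33.2488, payoff=5.7212, prob=0.006195
DUUUDD: m=33.2488, payoff=5.7212, prob=0.006195
UUUUDD: m=47.1376, payoff=0.0000, prob=0.019358
DDDDUD: m=16.5423, payoff=22.4277, prob=0.000634
UDDDUD: m=23.4523, payoff=15.5177, prob=0.001982
DUDDUD: m=23.4523, payoff=15.5177, prob=0.001982
UUDDUD: m=33.2488, payoff=5.7212, prob=0.006195
DDUDUD: m=23.4523, payoff=15.5177, prob=0.001982
UDUDUD: m=33.2488, payoff=5.7212, prob=0.006195
DUUDUD: m=33.2488, payoff=5.7212, prob=0.006195
UUUDUD: m=47.1376, payoff=0.0000, prob=0.019358
DDDUUD: m=23.4523, payoff=15.5177, prob=0.001982
UDDUUD: m=33.2488, payoff=5.7212, prob=0.006195
DUDUUD: m=33.2488, payoff=5.7212, prob=0.006195
UUDUUD: m=47.1376, payoff=0.0000, prob=0.019358
DDUUUD: m=29.9568, payoff=9.0132, prob=0.006195
UDUUUD: m=42.4704, payoff=0.0000, prob=0.019358
DUUUUD: m=37.9200, payoff=1.0500, prob=0.019358
UUUUUD: m=53.7600, payoff=0.0000, prob=0.060493
DDDDDU: m=14.7699, payoff=24.2001, prob=0.000634
UDDDDU: m=20.9396, payoff=18.0304, prob=0.001982
DUDDDU: m=20.9396, payoff=18.0304, prob=0.001982
UUDDDU: m=29.6865, payoff=9.2835, prob=0.006195
DDUDDU: m=20.9396, payoff=18.0304, prob=0.001982
UDUDDU: m=29.6865, payoff=9.2835, prob=0.006195
DUUDDU: m=29.6865, payoff=9.2835, prob=0.006195
UUUDDU: m=42.0871, payoff=0.0000, prob=0.019358
DDDUDU: m=20.9396, payoff=18.0304, prob=0.001982
UDDUDU: m=29.6865, payoff=9.2835, prob=0.006195
DUDUDU: m=29.6865, payoff=9.2835, prob=0.006195
UUDUDU: m=42.0871, payoff=0.0000, prob=0.019358
DDUUDU: m=29.6865, payoff=9.2835, prob=0.006195
UDUUDU: m=42.0871, payoff=0.0000, prob=0.019358
DUUUDU: m=37.9200, payoff=1.0500, prob=0.019358
UUUUDU: m=53.7600, payoff=0.0000, prob=0.060493
DDDDUU: m=18.6960, payoff=20.2740, prob=0.001982
UDDDUU: m=26.5058, payoff=12.4642, prob=0.006195
DUDDUU: m=26.5058, payoff=12.4642, prob=0.006195
UUDDUU: m=37.5778, payoff=1.3922, prob=0.019358
DDUDUU: m=26.5058, payoff=12.4642, prob=0.006195
UDUDUU: m=37.5778, payoff=1.3922, prob=0.019358
DUUDUU: m=37.5778, payoff=1.3922, prob=0.019358
UUUDUU: m=53.2749, payoff=0.0000, prob=0.060493
DDDUUU: m=23.6659, payoff=15.3041, prob=0.006195
UDDUUU: m=33.5516, payoff=5.4184, prob=0.019358
DUDUUU: m=33.5516, payoff=5.4184, prob=0.019358
UUDUUU: m=47.5668, payoff=0.0000, prob=0.060493
DDUUUU: m=29.9568, payoff=9.0132, prob=0.019358
UDUUUU: m=42.4704, payoff=0.0000, prob=0.060493
DUUUUU: m=37.9200, payoff=1.0500, prob=0.060493
UUUUUU: m=53.7600, payoff=0.0000, prob=0.189041
Price = Σ prob·payoff / R^6 = 2.198304 / 1.265319 = 1.7374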